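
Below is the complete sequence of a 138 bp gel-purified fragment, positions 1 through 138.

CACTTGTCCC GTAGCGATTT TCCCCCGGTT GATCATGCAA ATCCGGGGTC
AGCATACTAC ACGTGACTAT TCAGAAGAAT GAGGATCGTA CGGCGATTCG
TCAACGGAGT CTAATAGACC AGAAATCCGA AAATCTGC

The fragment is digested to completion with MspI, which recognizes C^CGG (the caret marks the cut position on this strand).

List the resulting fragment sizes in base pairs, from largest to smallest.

95, 25, 18 bp

MspI sites (CCGG) start at positions 25, 43.
MspI cuts after the first base of each site, so after positions 25, 43.
Linear molecule, 2 cuts → 3 fragments:
  1–25 → 25 bp
  26–43 → 18 bp
  44–138 → 95 bp
Sorted largest to smallest: 95, 25, 18 bp.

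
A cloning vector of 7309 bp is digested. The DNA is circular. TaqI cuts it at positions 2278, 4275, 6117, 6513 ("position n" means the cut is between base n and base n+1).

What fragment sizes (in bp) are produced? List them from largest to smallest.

3074, 1997, 1842, 396 bp

Circular molecule, 4 cuts → 4 fragments:
  4275 − 2278 = 1997 bp
  6117 − 4275 = 1842 bp
  6513 − 6117 = 396 bp
  wrap: 7309 − 6513 + 2278 = 3074 bp
Sorted largest to smallest: 3074, 1997, 1842, 396 bp.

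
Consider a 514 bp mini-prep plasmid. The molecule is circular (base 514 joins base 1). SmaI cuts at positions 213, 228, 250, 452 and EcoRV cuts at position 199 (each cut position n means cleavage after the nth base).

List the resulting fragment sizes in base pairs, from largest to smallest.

261, 202, 22, 15, 14 bp

Combined cut positions (sorted): 199, 213, 228, 250, 452.
Circular molecule, 5 cuts → 5 fragments:
  213 − 199 = 14 bp
  228 − 213 = 15 bp
  250 − 228 = 22 bp
  452 − 250 = 202 bp
  wrap: 514 − 452 + 199 = 261 bp
Sorted largest to smallest: 261, 202, 22, 15, 14 bp.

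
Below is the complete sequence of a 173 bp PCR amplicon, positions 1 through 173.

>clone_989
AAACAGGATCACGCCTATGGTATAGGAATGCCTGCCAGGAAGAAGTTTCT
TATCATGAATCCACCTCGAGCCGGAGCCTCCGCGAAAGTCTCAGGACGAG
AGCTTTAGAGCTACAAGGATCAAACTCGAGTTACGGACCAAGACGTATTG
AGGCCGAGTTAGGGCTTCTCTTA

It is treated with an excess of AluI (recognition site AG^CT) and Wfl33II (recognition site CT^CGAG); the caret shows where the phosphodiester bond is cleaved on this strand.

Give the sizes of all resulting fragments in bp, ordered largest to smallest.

66, 47, 36, 16, 8 bp

AluI sites (AGCT) start at positions 101, 109.
AluI cuts after base 2 of each site, so after positions 102, 110.
Wfl33II sites (CTCGAG) start at positions 65, 125.
Wfl33II cuts after base 2 of each site, so after positions 66, 126.
Combined cut positions: 66, 102, 110, 126.
Linear molecule, 4 cuts → 5 fragments:
  1–66 → 66 bp
  67–102 → 36 bp
  103–110 → 8 bp
  111–126 → 16 bp
  127–173 → 47 bp
Sorted largest to smallest: 66, 47, 36, 16, 8 bp.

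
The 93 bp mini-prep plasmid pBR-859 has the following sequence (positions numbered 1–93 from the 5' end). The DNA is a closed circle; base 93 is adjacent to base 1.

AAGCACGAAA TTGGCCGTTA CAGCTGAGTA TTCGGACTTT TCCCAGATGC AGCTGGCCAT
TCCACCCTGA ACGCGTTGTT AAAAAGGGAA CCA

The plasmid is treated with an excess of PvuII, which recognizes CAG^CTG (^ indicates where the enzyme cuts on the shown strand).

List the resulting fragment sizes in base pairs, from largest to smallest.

64, 29 bp

PvuII sites (CAGCTG) start at positions 21, 50.
PvuII cuts after base 3 of each site, so after positions 23, 52.
Circular molecule, 2 cuts → 2 fragments:
  24–52 → 29 bp
  53–93 then 1–23 → 41 + 23 = 64 bp
Sorted largest to smallest: 64, 29 bp.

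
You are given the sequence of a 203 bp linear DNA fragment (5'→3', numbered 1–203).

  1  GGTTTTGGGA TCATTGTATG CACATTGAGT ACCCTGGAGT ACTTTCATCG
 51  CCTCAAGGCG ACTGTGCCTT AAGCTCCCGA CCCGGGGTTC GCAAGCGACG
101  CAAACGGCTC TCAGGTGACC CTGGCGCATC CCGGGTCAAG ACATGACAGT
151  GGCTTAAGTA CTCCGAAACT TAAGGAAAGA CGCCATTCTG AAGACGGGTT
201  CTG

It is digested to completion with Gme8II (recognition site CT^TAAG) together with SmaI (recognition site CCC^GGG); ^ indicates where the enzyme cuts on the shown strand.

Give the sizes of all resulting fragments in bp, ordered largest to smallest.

Gme8II sites (CTTAAG) start at positions 68, 153, 169.
Gme8II cuts after base 2 of each site, so after positions 69, 154, 170.
SmaI sites (CCCGGG) start at positions 81, 130.
SmaI cuts after base 3 of each site, so after positions 83, 132.
Combined cut positions: 69, 83, 132, 154, 170.
Linear molecule, 5 cuts → 6 fragments:
  1–69 → 69 bp
  70–83 → 14 bp
  84–132 → 49 bp
  133–154 → 22 bp
  155–170 → 16 bp
  171–203 → 33 bp
Sorted largest to smallest: 69, 49, 33, 22, 16, 14 bp.

69, 49, 33, 22, 16, 14 bp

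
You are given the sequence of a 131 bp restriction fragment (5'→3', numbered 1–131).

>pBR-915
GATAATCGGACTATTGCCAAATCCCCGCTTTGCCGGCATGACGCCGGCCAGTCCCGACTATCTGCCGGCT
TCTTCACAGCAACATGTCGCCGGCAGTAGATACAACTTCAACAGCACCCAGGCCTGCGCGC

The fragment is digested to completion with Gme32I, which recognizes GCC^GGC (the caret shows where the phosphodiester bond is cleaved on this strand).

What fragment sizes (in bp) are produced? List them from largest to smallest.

40, 34, 25, 21, 11 bp

Gme32I sites (GCCGGC) start at positions 32, 43, 64, 89.
Gme32I cuts after base 3 of each site, so after positions 34, 45, 66, 91.
Linear molecule, 4 cuts → 5 fragments:
  1–34 → 34 bp
  35–45 → 11 bp
  46–66 → 21 bp
  67–91 → 25 bp
  92–131 → 40 bp
Sorted largest to smallest: 40, 34, 25, 21, 11 bp.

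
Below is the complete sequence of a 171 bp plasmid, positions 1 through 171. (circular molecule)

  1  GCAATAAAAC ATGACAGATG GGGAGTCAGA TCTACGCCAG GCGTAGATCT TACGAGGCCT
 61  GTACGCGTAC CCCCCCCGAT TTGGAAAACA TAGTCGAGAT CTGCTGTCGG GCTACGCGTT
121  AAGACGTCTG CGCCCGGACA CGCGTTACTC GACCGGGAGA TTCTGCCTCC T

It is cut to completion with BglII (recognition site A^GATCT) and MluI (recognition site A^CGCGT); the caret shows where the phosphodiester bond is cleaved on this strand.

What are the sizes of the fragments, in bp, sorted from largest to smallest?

59, 34, 26, 18, 17, 17 bp

BglII sites (AGATCT) start at positions 28, 45, 97.
BglII cuts after the first base of each site, so after positions 28, 45, 97.
MluI sites (ACGCGT) start at positions 63, 114, 140.
MluI cuts after the first base of each site, so after positions 63, 114, 140.
Combined cut positions: 28, 45, 63, 97, 114, 140.
Circular molecule, 6 cuts → 6 fragments:
  29–45 → 17 bp
  46–63 → 18 bp
  64–97 → 34 bp
  98–114 → 17 bp
  115–140 → 26 bp
  141–171 then 1–28 → 31 + 28 = 59 bp
Sorted largest to smallest: 59, 34, 26, 18, 17, 17 bp.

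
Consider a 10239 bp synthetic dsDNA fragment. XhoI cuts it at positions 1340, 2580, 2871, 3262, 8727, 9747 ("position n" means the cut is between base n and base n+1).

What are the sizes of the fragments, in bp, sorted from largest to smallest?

Linear molecule, 6 cuts → 7 fragments:
  1340 − 0 = 1340 bp
  2580 − 1340 = 1240 bp
  2871 − 2580 = 291 bp
  3262 − 2871 = 391 bp
  8727 − 3262 = 5465 bp
  9747 − 8727 = 1020 bp
  10239 − 9747 = 492 bp
Sorted largest to smallest: 5465, 1340, 1240, 1020, 492, 391, 291 bp.

5465, 1340, 1240, 1020, 492, 391, 291 bp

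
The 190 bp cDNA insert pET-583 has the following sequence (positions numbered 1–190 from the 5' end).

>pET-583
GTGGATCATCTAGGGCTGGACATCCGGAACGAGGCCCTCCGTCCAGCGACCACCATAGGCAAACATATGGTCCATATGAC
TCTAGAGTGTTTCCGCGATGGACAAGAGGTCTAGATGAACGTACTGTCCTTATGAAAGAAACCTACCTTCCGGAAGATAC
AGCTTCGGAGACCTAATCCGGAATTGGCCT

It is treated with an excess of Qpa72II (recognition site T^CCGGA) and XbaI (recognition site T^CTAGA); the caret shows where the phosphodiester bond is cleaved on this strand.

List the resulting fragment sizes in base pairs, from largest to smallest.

Qpa72II sites (TCCGGA) start at positions 23, 149, 177.
Qpa72II cuts after the first base of each site, so after positions 23, 149, 177.
XbaI sites (TCTAGA) start at positions 81, 110.
XbaI cuts after the first base of each site, so after positions 81, 110.
Combined cut positions: 23, 81, 110, 149, 177.
Linear molecule, 5 cuts → 6 fragments:
  1–23 → 23 bp
  24–81 → 58 bp
  82–110 → 29 bp
  111–149 → 39 bp
  150–177 → 28 bp
  178–190 → 13 bp
Sorted largest to smallest: 58, 39, 29, 28, 23, 13 bp.

58, 39, 29, 28, 23, 13 bp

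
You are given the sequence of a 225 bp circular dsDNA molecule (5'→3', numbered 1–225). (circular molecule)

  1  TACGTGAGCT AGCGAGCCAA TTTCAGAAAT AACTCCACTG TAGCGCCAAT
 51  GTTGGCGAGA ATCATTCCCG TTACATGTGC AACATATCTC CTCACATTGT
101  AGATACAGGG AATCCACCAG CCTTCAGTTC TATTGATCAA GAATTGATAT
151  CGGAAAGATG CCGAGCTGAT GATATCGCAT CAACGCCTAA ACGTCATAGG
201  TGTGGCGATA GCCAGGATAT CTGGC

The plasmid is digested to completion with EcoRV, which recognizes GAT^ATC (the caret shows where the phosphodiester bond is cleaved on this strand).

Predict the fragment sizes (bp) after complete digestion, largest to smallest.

EcoRV sites (GATATC) start at positions 146, 171, 216.
EcoRV cuts after base 3 of each site, so after positions 148, 173, 218.
Circular molecule, 3 cuts → 3 fragments:
  149–173 → 25 bp
  174–218 → 45 bp
  219–225 then 1–148 → 7 + 148 = 155 bp
Sorted largest to smallest: 155, 45, 25 bp.

155, 45, 25 bp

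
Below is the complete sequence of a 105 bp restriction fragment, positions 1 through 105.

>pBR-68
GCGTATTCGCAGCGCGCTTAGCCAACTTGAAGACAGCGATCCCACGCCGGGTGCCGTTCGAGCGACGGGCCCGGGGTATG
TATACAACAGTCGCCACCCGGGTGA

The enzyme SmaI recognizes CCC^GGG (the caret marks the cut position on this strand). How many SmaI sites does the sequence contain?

CCCGGG occurs starting at positions 70, 97.
SmaI cuts at 2 sites.

2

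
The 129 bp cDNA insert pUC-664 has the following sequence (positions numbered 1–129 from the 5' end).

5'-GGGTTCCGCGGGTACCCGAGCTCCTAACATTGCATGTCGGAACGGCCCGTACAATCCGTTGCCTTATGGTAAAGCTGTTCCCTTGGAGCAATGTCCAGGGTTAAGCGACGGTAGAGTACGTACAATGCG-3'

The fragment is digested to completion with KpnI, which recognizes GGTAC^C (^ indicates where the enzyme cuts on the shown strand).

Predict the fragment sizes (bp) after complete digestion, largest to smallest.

114, 15 bp

The KpnI site (GGTACC) starts at position 11.
KpnI cuts after base 5 of each site (before the last base), so after position 15.
Linear molecule, 1 cut → 2 fragments:
  1–15 → 15 bp
  16–129 → 114 bp
Sorted largest to smallest: 114, 15 bp.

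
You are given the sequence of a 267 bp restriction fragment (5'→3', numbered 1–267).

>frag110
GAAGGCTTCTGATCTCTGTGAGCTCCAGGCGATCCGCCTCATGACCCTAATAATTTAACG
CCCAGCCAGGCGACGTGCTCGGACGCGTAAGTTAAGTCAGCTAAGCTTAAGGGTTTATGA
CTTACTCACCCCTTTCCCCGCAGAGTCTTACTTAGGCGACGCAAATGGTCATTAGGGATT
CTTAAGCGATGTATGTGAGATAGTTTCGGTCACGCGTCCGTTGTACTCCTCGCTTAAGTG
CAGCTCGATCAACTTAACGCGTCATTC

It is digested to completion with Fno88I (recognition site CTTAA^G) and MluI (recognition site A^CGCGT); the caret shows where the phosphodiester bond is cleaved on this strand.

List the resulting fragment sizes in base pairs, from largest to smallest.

Fno88I sites (CTTAAG) start at positions 106, 181, 233.
Fno88I cuts after base 5 of each site (before the last base), so after positions 110, 185, 237.
MluI sites (ACGCGT) start at positions 83, 212, 257.
MluI cuts after the first base of each site, so after positions 83, 212, 257.
Combined cut positions: 83, 110, 185, 212, 237, 257.
Linear molecule, 6 cuts → 7 fragments:
  1–83 → 83 bp
  84–110 → 27 bp
  111–185 → 75 bp
  186–212 → 27 bp
  213–237 → 25 bp
  238–257 → 20 bp
  258–267 → 10 bp
Sorted largest to smallest: 83, 75, 27, 27, 25, 20, 10 bp.

83, 75, 27, 27, 25, 20, 10 bp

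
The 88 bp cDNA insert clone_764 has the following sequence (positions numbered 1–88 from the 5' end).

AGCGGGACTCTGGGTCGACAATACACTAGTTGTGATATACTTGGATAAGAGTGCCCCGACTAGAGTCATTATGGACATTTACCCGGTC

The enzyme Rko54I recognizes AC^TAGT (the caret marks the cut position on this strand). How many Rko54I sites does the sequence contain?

1

ACTAGT occurs starting at position 25.
Rko54I cuts at 1 site.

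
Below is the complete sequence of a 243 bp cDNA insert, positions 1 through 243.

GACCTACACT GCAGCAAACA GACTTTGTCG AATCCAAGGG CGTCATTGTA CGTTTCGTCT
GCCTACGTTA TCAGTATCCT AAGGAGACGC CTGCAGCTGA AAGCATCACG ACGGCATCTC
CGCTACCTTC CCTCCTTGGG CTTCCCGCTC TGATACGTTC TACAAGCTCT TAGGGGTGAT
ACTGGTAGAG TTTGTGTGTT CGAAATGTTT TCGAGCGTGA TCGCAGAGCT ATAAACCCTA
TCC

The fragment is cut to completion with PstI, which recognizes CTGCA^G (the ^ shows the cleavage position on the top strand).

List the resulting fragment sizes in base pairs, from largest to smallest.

PstI sites (CTGCAG) start at positions 9, 91.
PstI cuts after base 5 of each site (before the last base), so after positions 13, 95.
Linear molecule, 2 cuts → 3 fragments:
  1–13 → 13 bp
  14–95 → 82 bp
  96–243 → 148 bp
Sorted largest to smallest: 148, 82, 13 bp.

148, 82, 13 bp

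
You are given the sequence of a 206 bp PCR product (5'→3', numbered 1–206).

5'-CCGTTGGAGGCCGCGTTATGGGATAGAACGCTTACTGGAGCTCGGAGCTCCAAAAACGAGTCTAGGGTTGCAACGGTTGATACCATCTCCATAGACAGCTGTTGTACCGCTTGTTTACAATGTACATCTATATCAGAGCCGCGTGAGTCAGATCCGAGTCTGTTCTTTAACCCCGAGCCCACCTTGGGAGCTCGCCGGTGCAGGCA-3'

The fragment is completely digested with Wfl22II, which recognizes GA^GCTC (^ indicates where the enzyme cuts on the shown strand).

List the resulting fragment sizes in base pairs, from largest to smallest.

Wfl22II sites (GAGCTC) start at positions 38, 45, 188.
Wfl22II cuts after base 2 of each site, so after positions 39, 46, 189.
Linear molecule, 3 cuts → 4 fragments:
  1–39 → 39 bp
  40–46 → 7 bp
  47–189 → 143 bp
  190–206 → 17 bp
Sorted largest to smallest: 143, 39, 17, 7 bp.

143, 39, 17, 7 bp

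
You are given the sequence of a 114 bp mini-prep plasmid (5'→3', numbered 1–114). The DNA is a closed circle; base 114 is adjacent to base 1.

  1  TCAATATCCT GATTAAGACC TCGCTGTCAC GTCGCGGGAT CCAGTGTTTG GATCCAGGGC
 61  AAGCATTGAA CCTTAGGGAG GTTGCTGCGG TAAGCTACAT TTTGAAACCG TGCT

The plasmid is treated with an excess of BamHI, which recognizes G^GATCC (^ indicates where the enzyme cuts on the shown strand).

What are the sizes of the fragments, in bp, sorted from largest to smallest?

101, 13 bp

BamHI sites (GGATCC) start at positions 37, 50.
BamHI cuts after the first base of each site, so after positions 37, 50.
Circular molecule, 2 cuts → 2 fragments:
  38–50 → 13 bp
  51–114 then 1–37 → 64 + 37 = 101 bp
Sorted largest to smallest: 101, 13 bp.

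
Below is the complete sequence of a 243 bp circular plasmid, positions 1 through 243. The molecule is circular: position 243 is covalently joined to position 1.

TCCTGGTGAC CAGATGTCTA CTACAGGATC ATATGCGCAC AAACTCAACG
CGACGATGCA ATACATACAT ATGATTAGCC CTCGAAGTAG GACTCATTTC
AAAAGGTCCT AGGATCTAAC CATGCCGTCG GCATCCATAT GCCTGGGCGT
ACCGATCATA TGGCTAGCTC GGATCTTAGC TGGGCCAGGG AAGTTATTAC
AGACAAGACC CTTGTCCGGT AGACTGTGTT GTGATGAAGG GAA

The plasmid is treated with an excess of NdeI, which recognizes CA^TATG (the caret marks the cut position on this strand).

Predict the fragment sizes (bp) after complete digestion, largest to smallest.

NdeI sites (CATATG) start at positions 30, 68, 136, 157.
NdeI cuts after base 2 of each site, so after positions 31, 69, 137, 158.
Circular molecule, 4 cuts → 4 fragments:
  32–69 → 38 bp
  70–137 → 68 bp
  138–158 → 21 bp
  159–243 then 1–31 → 85 + 31 = 116 bp
Sorted largest to smallest: 116, 68, 38, 21 bp.

116, 68, 38, 21 bp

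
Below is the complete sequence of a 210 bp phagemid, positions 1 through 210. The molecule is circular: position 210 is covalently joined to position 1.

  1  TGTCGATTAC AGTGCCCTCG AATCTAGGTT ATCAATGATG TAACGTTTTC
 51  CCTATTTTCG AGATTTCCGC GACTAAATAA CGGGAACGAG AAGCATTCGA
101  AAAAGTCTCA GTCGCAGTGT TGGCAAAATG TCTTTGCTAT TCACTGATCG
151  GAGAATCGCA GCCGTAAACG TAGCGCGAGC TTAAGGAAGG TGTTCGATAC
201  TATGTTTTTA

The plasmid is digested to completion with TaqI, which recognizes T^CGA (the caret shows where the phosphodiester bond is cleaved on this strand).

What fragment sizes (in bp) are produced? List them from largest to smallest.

97, 40, 39, 19, 15 bp

TaqI sites (TCGA) start at positions 3, 18, 58, 97, 194.
TaqI cuts after the first base of each site, so after positions 3, 18, 58, 97, 194.
Circular molecule, 5 cuts → 5 fragments:
  4–18 → 15 bp
  19–58 → 40 bp
  59–97 → 39 bp
  98–194 → 97 bp
  195–210 then 1–3 → 16 + 3 = 19 bp
Sorted largest to smallest: 97, 40, 39, 19, 15 bp.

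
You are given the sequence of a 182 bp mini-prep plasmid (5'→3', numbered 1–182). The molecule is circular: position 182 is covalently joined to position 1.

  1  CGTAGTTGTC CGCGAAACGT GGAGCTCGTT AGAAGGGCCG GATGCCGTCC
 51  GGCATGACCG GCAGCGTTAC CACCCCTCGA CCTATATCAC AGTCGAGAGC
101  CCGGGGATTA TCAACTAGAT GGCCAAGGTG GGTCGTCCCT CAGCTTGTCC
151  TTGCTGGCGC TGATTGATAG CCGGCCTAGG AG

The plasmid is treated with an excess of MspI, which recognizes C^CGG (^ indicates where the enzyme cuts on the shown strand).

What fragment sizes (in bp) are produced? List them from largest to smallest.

MspI sites (CCGG) start at positions 38, 49, 58, 101, 171.
MspI cuts after the first base of each site, so after positions 38, 49, 58, 101, 171.
Circular molecule, 5 cuts → 5 fragments:
  39–49 → 11 bp
  50–58 → 9 bp
  59–101 → 43 bp
  102–171 → 70 bp
  172–182 then 1–38 → 11 + 38 = 49 bp
Sorted largest to smallest: 70, 49, 43, 11, 9 bp.

70, 49, 43, 11, 9 bp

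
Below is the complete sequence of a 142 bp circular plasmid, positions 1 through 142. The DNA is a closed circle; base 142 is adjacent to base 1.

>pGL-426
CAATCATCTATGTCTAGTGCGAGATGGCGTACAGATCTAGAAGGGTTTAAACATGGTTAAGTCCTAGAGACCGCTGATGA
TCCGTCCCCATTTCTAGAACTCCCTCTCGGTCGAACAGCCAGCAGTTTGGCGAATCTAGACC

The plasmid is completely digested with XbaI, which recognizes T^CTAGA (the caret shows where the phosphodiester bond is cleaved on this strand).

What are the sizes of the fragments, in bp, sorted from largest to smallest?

XbaI sites (TCTAGA) start at positions 36, 93, 135.
XbaI cuts after the first base of each site, so after positions 36, 93, 135.
Circular molecule, 3 cuts → 3 fragments:
  37–93 → 57 bp
  94–135 → 42 bp
  136–142 then 1–36 → 7 + 36 = 43 bp
Sorted largest to smallest: 57, 43, 42 bp.

57, 43, 42 bp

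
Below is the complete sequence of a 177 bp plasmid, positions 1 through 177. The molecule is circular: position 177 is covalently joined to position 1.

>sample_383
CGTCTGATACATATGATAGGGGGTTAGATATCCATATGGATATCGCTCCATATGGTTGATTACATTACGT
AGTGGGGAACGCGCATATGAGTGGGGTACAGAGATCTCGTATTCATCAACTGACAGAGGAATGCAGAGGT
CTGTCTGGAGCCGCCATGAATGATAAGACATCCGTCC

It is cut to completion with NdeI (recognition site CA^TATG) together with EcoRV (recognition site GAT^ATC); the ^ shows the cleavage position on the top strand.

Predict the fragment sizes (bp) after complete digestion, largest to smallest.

NdeI sites (CATATG) start at positions 10, 33, 49, 84.
NdeI cuts after base 2 of each site, so after positions 11, 34, 50, 85.
EcoRV sites (GATATC) start at positions 27, 39.
EcoRV cuts after base 3 of each site, so after positions 29, 41.
Combined cut positions: 11, 29, 34, 41, 50, 85.
Circular molecule, 6 cuts → 6 fragments:
  12–29 → 18 bp
  30–34 → 5 bp
  35–41 → 7 bp
  42–50 → 9 bp
  51–85 → 35 bp
  86–177 then 1–11 → 92 + 11 = 103 bp
Sorted largest to smallest: 103, 35, 18, 9, 7, 5 bp.

103, 35, 18, 9, 7, 5 bp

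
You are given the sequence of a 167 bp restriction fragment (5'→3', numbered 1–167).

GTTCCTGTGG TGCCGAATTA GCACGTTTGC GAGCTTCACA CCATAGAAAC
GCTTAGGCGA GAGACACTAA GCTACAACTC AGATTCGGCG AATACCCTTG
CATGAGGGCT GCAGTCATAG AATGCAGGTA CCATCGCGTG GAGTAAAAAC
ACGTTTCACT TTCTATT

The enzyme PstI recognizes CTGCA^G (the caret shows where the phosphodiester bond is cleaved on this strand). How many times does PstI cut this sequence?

1

CTGCAG occurs starting at position 109.
PstI cuts at 1 site.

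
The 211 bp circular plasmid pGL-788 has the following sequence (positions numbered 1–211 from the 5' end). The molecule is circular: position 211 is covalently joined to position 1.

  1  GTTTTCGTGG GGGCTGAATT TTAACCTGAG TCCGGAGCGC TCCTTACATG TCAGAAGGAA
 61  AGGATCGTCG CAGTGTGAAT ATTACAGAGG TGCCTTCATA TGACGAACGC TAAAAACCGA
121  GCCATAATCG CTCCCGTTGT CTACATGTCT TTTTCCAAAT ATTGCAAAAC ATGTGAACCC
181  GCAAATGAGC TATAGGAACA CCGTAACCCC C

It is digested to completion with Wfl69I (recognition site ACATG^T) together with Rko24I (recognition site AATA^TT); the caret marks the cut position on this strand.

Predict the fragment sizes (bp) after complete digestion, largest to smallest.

Wfl69I sites (ACATGT) start at positions 46, 143, 169.
Wfl69I cuts after base 5 of each site (before the last base), so after positions 50, 147, 173.
Rko24I sites (AATATT) start at positions 78, 158.
Rko24I cuts after base 4 of each site, so after positions 81, 161.
Combined cut positions: 50, 81, 147, 161, 173.
Circular molecule, 5 cuts → 5 fragments:
  51–81 → 31 bp
  82–147 → 66 bp
  148–161 → 14 bp
  162–173 → 12 bp
  174–211 then 1–50 → 38 + 50 = 88 bp
Sorted largest to smallest: 88, 66, 31, 14, 12 bp.

88, 66, 31, 14, 12 bp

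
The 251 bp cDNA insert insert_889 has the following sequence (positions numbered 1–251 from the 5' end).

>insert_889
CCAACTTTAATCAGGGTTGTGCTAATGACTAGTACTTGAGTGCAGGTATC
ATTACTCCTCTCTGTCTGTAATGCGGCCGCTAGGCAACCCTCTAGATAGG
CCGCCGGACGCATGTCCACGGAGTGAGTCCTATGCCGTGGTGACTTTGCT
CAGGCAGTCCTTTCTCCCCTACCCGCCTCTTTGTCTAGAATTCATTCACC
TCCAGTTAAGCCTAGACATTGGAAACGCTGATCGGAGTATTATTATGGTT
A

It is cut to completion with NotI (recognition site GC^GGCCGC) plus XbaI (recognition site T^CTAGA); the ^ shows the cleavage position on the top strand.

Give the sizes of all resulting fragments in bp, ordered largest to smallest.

The NotI site (GCGGCCGC) starts at position 73.
NotI cuts after base 2 of each site, so after position 74.
XbaI sites (TCTAGA) start at positions 91, 184.
XbaI cuts after the first base of each site, so after positions 91, 184.
Combined cut positions: 74, 91, 184.
Linear molecule, 3 cuts → 4 fragments:
  1–74 → 74 bp
  75–91 → 17 bp
  92–184 → 93 bp
  185–251 → 67 bp
Sorted largest to smallest: 93, 74, 67, 17 bp.

93, 74, 67, 17 bp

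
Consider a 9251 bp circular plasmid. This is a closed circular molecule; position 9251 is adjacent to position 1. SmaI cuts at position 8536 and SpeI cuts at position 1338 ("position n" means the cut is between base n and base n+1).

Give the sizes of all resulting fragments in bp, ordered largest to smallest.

Combined cut positions (sorted): 1338, 8536.
Circular molecule, 2 cuts → 2 fragments:
  8536 − 1338 = 7198 bp
  wrap: 9251 − 8536 + 1338 = 2053 bp
Sorted largest to smallest: 7198, 2053 bp.

7198, 2053 bp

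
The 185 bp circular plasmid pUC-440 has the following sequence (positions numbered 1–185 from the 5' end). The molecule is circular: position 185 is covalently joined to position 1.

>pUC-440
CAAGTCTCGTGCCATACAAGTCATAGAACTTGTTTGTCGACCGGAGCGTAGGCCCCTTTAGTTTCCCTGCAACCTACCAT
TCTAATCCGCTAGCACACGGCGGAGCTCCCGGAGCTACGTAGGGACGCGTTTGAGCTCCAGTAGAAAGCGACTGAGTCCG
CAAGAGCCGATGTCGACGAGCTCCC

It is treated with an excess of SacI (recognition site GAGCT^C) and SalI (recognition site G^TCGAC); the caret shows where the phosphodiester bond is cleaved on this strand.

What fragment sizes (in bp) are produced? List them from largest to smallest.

71, 39, 35, 30, 10 bp

SacI sites (GAGCTC) start at positions 103, 133, 178.
SacI cuts after base 5 of each site (before the last base), so after positions 107, 137, 182.
SalI sites (GTCGAC) start at positions 36, 172.
SalI cuts after the first base of each site, so after positions 36, 172.
Combined cut positions: 36, 107, 137, 172, 182.
Circular molecule, 5 cuts → 5 fragments:
  37–107 → 71 bp
  108–137 → 30 bp
  138–172 → 35 bp
  173–182 → 10 bp
  183–185 then 1–36 → 3 + 36 = 39 bp
Sorted largest to smallest: 71, 39, 35, 30, 10 bp.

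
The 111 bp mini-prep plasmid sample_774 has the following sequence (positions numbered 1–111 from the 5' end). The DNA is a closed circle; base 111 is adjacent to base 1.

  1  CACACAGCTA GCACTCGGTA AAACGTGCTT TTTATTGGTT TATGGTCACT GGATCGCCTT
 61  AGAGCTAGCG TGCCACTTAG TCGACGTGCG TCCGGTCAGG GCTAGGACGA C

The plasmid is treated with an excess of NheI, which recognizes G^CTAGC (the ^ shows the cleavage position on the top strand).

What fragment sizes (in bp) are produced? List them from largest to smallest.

57, 54 bp

NheI sites (GCTAGC) start at positions 7, 64.
NheI cuts after the first base of each site, so after positions 7, 64.
Circular molecule, 2 cuts → 2 fragments:
  8–64 → 57 bp
  65–111 then 1–7 → 47 + 7 = 54 bp
Sorted largest to smallest: 57, 54 bp.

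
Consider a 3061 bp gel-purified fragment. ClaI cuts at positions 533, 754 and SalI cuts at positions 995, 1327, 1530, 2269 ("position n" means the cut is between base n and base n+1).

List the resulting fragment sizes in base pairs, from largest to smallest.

792, 739, 533, 332, 241, 221, 203 bp

Combined cut positions (sorted): 533, 754, 995, 1327, 1530, 2269.
Linear molecule, 6 cuts → 7 fragments:
  533 − 0 = 533 bp
  754 − 533 = 221 bp
  995 − 754 = 241 bp
  1327 − 995 = 332 bp
  1530 − 1327 = 203 bp
  2269 − 1530 = 739 bp
  3061 − 2269 = 792 bp
Sorted largest to smallest: 792, 739, 533, 332, 241, 221, 203 bp.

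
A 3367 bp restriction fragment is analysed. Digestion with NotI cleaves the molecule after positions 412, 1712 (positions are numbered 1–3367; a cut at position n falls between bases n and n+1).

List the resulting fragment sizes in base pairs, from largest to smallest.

Linear molecule, 2 cuts → 3 fragments:
  412 − 0 = 412 bp
  1712 − 412 = 1300 bp
  3367 − 1712 = 1655 bp
Sorted largest to smallest: 1655, 1300, 412 bp.

1655, 1300, 412 bp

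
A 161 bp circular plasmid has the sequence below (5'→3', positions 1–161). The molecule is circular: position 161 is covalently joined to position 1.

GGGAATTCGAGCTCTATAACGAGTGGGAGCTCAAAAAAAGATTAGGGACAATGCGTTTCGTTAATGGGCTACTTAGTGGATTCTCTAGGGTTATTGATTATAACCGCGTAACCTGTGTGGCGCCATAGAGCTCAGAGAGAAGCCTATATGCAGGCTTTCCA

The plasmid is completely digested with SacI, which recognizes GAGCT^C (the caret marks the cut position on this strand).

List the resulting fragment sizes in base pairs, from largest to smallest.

SacI sites (GAGCTC) start at positions 9, 27, 128.
SacI cuts after base 5 of each site (before the last base), so after positions 13, 31, 132.
Circular molecule, 3 cuts → 3 fragments:
  14–31 → 18 bp
  32–132 → 101 bp
  133–161 then 1–13 → 29 + 13 = 42 bp
Sorted largest to smallest: 101, 42, 18 bp.

101, 42, 18 bp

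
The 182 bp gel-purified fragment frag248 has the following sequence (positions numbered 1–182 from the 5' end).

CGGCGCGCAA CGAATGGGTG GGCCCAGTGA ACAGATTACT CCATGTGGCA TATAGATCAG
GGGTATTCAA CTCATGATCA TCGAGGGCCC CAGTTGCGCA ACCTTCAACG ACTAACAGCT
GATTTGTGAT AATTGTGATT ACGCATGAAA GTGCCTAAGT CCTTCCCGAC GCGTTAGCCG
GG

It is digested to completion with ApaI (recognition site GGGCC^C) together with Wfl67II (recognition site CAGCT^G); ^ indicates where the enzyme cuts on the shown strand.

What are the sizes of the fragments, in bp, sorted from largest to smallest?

65, 62, 31, 24 bp

ApaI sites (GGGCCC) start at positions 20, 85.
ApaI cuts after base 5 of each site (before the last base), so after positions 24, 89.
The Wfl67II site (CAGCTG) starts at position 116.
Wfl67II cuts after base 5 of each site (before the last base), so after position 120.
Combined cut positions: 24, 89, 120.
Linear molecule, 3 cuts → 4 fragments:
  1–24 → 24 bp
  25–89 → 65 bp
  90–120 → 31 bp
  121–182 → 62 bp
Sorted largest to smallest: 65, 62, 31, 24 bp.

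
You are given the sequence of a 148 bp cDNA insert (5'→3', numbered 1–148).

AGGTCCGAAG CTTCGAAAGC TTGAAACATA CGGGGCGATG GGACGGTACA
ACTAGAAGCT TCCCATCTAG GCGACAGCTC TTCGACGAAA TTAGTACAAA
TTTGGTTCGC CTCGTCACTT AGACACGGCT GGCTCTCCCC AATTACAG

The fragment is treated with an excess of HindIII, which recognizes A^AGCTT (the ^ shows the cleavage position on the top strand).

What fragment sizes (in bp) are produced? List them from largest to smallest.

HindIII sites (AAGCTT) start at positions 8, 17, 56.
HindIII cuts after the first base of each site, so after positions 8, 17, 56.
Linear molecule, 3 cuts → 4 fragments:
  1–8 → 8 bp
  9–17 → 9 bp
  18–56 → 39 bp
  57–148 → 92 bp
Sorted largest to smallest: 92, 39, 9, 8 bp.

92, 39, 9, 8 bp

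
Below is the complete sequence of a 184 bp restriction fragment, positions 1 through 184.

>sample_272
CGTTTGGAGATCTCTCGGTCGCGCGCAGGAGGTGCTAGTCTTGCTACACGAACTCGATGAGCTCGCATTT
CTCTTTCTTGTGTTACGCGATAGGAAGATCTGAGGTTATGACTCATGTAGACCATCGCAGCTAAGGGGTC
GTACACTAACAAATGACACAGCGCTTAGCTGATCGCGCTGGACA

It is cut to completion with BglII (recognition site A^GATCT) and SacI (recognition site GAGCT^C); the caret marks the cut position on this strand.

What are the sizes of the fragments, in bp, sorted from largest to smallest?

BglII sites (AGATCT) start at positions 8, 96.
BglII cuts after the first base of each site, so after positions 8, 96.
The SacI site (GAGCTC) starts at position 59.
SacI cuts after base 5 of each site (before the last base), so after position 63.
Combined cut positions: 8, 63, 96.
Linear molecule, 3 cuts → 4 fragments:
  1–8 → 8 bp
  9–63 → 55 bp
  64–96 → 33 bp
  97–184 → 88 bp
Sorted largest to smallest: 88, 55, 33, 8 bp.

88, 55, 33, 8 bp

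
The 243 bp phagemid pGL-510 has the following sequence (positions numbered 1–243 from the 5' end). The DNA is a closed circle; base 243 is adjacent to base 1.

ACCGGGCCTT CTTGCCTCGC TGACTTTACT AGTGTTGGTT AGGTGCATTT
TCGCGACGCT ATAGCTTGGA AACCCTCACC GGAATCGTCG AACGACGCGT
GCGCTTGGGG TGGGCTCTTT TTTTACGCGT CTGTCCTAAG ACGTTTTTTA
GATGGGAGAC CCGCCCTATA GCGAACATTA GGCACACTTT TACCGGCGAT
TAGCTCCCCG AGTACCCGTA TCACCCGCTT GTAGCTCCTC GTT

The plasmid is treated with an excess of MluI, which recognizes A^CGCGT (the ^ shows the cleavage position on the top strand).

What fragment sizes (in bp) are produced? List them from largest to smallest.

MluI sites (ACGCGT) start at positions 95, 125.
MluI cuts after the first base of each site, so after positions 95, 125.
Circular molecule, 2 cuts → 2 fragments:
  96–125 → 30 bp
  126–243 then 1–95 → 118 + 95 = 213 bp
Sorted largest to smallest: 213, 30 bp.

213, 30 bp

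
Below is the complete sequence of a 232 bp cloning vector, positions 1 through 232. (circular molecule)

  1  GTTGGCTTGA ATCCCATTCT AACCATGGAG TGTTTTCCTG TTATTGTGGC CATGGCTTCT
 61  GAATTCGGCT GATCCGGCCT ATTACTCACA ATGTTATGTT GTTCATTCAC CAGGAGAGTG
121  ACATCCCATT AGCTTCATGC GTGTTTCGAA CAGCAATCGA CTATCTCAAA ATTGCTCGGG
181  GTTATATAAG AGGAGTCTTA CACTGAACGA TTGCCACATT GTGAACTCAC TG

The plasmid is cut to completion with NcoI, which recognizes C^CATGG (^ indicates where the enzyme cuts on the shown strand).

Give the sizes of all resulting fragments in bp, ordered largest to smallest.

205, 27 bp

NcoI sites (CCATGG) start at positions 23, 50.
NcoI cuts after the first base of each site, so after positions 23, 50.
Circular molecule, 2 cuts → 2 fragments:
  24–50 → 27 bp
  51–232 then 1–23 → 182 + 23 = 205 bp
Sorted largest to smallest: 205, 27 bp.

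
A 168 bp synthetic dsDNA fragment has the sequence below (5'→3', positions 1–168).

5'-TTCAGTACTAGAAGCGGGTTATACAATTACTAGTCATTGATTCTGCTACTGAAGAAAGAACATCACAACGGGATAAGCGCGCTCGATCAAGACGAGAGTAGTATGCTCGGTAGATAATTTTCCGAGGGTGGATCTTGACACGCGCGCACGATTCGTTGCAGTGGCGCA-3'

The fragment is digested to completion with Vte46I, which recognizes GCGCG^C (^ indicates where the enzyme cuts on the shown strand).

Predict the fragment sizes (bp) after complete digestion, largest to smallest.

81, 65, 22 bp

Vte46I sites (GCGCGC) start at positions 77, 142.
Vte46I cuts after base 5 of each site (before the last base), so after positions 81, 146.
Linear molecule, 2 cuts → 3 fragments:
  1–81 → 81 bp
  82–146 → 65 bp
  147–168 → 22 bp
Sorted largest to smallest: 81, 65, 22 bp.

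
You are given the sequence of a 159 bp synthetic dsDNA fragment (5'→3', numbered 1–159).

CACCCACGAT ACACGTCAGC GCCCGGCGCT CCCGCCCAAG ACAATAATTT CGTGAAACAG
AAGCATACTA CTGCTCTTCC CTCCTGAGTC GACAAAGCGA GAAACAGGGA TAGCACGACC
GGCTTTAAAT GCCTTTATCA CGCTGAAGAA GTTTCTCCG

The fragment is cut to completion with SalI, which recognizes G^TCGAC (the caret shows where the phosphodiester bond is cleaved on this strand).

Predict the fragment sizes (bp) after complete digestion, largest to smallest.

The SalI site (GTCGAC) starts at position 88.
SalI cuts after the first base of each site, so after position 88.
Linear molecule, 1 cut → 2 fragments:
  1–88 → 88 bp
  89–159 → 71 bp
Sorted largest to smallest: 88, 71 bp.

88, 71 bp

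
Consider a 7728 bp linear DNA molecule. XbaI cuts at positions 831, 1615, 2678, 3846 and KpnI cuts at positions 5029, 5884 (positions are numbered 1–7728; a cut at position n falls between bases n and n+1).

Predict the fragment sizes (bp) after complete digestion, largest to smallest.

1844, 1183, 1168, 1063, 855, 831, 784 bp

Combined cut positions (sorted): 831, 1615, 2678, 3846, 5029, 5884.
Linear molecule, 6 cuts → 7 fragments:
  831 − 0 = 831 bp
  1615 − 831 = 784 bp
  2678 − 1615 = 1063 bp
  3846 − 2678 = 1168 bp
  5029 − 3846 = 1183 bp
  5884 − 5029 = 855 bp
  7728 − 5884 = 1844 bp
Sorted largest to smallest: 1844, 1183, 1168, 1063, 855, 831, 784 bp.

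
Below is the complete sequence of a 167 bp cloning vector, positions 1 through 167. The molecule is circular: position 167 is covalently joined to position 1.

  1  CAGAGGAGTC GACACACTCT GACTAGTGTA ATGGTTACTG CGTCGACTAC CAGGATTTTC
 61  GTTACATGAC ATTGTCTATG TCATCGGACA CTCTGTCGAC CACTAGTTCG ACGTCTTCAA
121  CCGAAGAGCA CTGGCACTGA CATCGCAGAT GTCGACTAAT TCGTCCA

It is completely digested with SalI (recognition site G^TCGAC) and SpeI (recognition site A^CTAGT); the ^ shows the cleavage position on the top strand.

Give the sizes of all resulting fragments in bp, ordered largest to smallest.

SalI sites (GTCGAC) start at positions 8, 42, 95, 151.
SalI cuts after the first base of each site, so after positions 8, 42, 95, 151.
SpeI sites (ACTAGT) start at positions 22, 102.
SpeI cuts after the first base of each site, so after positions 22, 102.
Combined cut positions: 8, 22, 42, 95, 102, 151.
Circular molecule, 6 cuts → 6 fragments:
  9–22 → 14 bp
  23–42 → 20 bp
  43–95 → 53 bp
  96–102 → 7 bp
  103–151 → 49 bp
  152–167 then 1–8 → 16 + 8 = 24 bp
Sorted largest to smallest: 53, 49, 24, 20, 14, 7 bp.

53, 49, 24, 20, 14, 7 bp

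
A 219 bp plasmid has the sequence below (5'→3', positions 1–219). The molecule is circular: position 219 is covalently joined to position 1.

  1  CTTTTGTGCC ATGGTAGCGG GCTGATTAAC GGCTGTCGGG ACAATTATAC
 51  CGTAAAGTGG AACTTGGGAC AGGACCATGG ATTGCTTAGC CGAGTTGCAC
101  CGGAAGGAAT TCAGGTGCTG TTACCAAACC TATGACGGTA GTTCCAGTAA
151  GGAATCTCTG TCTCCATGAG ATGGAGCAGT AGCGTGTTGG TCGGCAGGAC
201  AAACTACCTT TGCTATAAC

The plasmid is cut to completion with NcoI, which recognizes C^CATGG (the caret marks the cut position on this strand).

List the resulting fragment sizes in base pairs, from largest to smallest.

153, 66 bp

NcoI sites (CCATGG) start at positions 9, 75.
NcoI cuts after the first base of each site, so after positions 9, 75.
Circular molecule, 2 cuts → 2 fragments:
  10–75 → 66 bp
  76–219 then 1–9 → 144 + 9 = 153 bp
Sorted largest to smallest: 153, 66 bp.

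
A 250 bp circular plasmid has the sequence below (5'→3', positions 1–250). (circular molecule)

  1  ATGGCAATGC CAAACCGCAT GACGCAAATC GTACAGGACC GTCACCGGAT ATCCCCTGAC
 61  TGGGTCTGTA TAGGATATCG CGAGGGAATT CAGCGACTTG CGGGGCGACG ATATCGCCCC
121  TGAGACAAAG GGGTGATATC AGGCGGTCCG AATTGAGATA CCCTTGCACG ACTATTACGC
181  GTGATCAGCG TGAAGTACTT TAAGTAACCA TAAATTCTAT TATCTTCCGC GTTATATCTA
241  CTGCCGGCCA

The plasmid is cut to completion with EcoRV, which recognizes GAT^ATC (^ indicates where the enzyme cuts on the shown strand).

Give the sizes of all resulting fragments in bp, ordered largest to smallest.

EcoRV sites (GATATC) start at positions 48, 74, 110, 135.
EcoRV cuts after base 3 of each site, so after positions 50, 76, 112, 137.
Circular molecule, 4 cuts → 4 fragments:
  51–76 → 26 bp
  77–112 → 36 bp
  113–137 → 25 bp
  138–250 then 1–50 → 113 + 50 = 163 bp
Sorted largest to smallest: 163, 36, 26, 25 bp.

163, 36, 26, 25 bp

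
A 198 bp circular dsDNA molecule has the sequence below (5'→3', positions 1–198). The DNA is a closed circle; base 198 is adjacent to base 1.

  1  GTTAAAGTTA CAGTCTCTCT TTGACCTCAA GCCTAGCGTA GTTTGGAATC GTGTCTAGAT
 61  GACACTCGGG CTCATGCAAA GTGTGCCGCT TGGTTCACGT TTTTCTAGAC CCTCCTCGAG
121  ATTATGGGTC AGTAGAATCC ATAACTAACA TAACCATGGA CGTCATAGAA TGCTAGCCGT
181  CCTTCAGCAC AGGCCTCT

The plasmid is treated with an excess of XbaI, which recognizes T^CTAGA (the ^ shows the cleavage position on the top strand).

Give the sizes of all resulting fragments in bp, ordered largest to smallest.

148, 50 bp

XbaI sites (TCTAGA) start at positions 54, 104.
XbaI cuts after the first base of each site, so after positions 54, 104.
Circular molecule, 2 cuts → 2 fragments:
  55–104 → 50 bp
  105–198 then 1–54 → 94 + 54 = 148 bp
Sorted largest to smallest: 148, 50 bp.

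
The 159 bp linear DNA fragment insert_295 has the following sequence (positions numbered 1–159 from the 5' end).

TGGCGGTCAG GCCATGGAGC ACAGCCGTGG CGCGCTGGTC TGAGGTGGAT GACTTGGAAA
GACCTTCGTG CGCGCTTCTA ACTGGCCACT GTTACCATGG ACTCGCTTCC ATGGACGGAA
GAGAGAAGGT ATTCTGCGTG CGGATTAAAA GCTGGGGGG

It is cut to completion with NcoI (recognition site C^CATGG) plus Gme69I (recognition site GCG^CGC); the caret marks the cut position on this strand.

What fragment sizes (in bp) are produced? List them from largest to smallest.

50, 40, 23, 20, 14, 12 bp

NcoI sites (CCATGG) start at positions 12, 95, 109.
NcoI cuts after the first base of each site, so after positions 12, 95, 109.
Gme69I sites (GCGCGC) start at positions 30, 70.
Gme69I cuts after base 3 of each site, so after positions 32, 72.
Combined cut positions: 12, 32, 72, 95, 109.
Linear molecule, 5 cuts → 6 fragments:
  1–12 → 12 bp
  13–32 → 20 bp
  33–72 → 40 bp
  73–95 → 23 bp
  96–109 → 14 bp
  110–159 → 50 bp
Sorted largest to smallest: 50, 40, 23, 20, 14, 12 bp.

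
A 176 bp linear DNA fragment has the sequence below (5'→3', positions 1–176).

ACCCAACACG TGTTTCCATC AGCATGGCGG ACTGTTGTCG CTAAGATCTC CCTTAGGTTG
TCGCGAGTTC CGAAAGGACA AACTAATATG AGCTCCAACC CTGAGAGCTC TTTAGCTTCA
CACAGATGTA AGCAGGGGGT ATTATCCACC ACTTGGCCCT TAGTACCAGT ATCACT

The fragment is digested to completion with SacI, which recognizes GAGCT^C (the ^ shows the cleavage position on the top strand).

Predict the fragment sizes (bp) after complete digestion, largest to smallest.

94, 67, 15 bp

SacI sites (GAGCTC) start at positions 90, 105.
SacI cuts after base 5 of each site (before the last base), so after positions 94, 109.
Linear molecule, 2 cuts → 3 fragments:
  1–94 → 94 bp
  95–109 → 15 bp
  110–176 → 67 bp
Sorted largest to smallest: 94, 67, 15 bp.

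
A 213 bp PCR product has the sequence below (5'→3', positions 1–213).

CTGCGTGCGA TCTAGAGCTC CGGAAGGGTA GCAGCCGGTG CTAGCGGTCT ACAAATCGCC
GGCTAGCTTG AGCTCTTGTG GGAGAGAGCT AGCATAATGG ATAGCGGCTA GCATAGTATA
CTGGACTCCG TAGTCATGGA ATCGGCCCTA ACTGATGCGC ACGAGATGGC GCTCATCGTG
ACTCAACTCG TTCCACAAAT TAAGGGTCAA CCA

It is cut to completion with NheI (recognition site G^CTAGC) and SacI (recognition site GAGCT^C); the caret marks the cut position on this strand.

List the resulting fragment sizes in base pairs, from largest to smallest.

106, 22, 21, 19, 19, 14, 12 bp

NheI sites (GCTAGC) start at positions 40, 62, 88, 107.
NheI cuts after the first base of each site, so after positions 40, 62, 88, 107.
SacI sites (GAGCTC) start at positions 15, 70.
SacI cuts after base 5 of each site (before the last base), so after positions 19, 74.
Combined cut positions: 19, 40, 62, 74, 88, 107.
Linear molecule, 6 cuts → 7 fragments:
  1–19 → 19 bp
  20–40 → 21 bp
  41–62 → 22 bp
  63–74 → 12 bp
  75–88 → 14 bp
  89–107 → 19 bp
  108–213 → 106 bp
Sorted largest to smallest: 106, 22, 21, 19, 19, 14, 12 bp.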